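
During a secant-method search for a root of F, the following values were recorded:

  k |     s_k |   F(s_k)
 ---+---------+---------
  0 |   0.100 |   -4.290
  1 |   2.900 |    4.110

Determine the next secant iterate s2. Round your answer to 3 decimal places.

s2 = 2.900 − 4.110·(2.900 − 0.100) / (4.110 − (-4.290))
   = 2.900 − (11.50800)/(8.40000) = 1.53000

1.530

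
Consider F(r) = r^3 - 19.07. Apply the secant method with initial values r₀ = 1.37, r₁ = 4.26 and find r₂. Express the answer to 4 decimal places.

2.0080

F(1.37) = -16.498647, F(4.26) = 58.238776
r₂ = 4.260000 − 58.238776·(4.260000 − 1.370000) / (58.238776 − (-16.498647)) = 4.260000 − (168.310063)/(74.737423) = 2.007981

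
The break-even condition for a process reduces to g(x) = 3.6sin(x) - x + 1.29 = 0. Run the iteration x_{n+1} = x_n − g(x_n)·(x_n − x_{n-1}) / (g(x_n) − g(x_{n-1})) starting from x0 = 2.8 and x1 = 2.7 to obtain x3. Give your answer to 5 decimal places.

g(2.8) = -0.3040427, g(2.7) = 0.1285676
x2 = 2.7000000 − 0.1285676·(2.7000000 − 2.8000000) / (0.1285676 − (-0.3040427)) = 2.7000000 − (-0.0128568)/(0.4326102) = 2.7297190
g(2.7297190) = 0.0014580
x3 = 2.7297190 − 0.0014580·(2.7297190 − 2.7000000) / (0.0014580 − 0.1285676) = 2.7297190 − (0.0000433)/(-0.1271095) = 2.7300599

2.73006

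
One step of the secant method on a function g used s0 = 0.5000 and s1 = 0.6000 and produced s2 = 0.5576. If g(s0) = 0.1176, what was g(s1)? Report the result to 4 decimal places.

The secant line through (0.5000, 0.1176) and (0.6000, g(s1)) crosses zero at s2 = 0.5576.
So (0.5000, 0.1176), (0.6000, g(s1)), (0.5576, 0) are collinear:
g(s1) = 0.1176 · (0.6000 − 0.5576) / (0.5000 − 0.5576) = 0.1176 · (0.042400)/(-0.057600) = -0.086567

-0.0866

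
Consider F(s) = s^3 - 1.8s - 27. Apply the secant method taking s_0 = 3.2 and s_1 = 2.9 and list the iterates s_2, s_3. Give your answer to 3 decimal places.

F(3.2) = 0.00800, F(2.9) = -7.83100
s_2 = 2.90000 − (-7.83100)·(2.90000 − 3.20000) / (-7.83100 − 0.00800) = 2.90000 − (2.34930)/(-7.83900) = 3.19969
F(3.19969) = -0.00085
s_3 = 3.19969 − (-0.00085)·(3.19969 − 2.90000) / (-0.00085 − (-7.83100)) = 3.19969 − (-0.00026)/(7.83015) = 3.19973

3.200, 3.200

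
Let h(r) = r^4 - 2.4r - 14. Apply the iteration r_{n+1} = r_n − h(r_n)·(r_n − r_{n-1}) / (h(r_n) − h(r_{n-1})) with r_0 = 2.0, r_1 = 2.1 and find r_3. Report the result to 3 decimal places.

h(2.0) = -2.80000, h(2.1) = 0.40810
r_2 = 2.10000 − 0.40810·(2.10000 − 2.00000) / (0.40810 − (-2.80000)) = 2.10000 − (0.04081)/(3.20810) = 2.08728
h(2.08728) = -0.02834
r_3 = 2.08728 − (-0.02834)·(2.08728 − 2.10000) / (-0.02834 − 0.40810) = 2.08728 − (0.00036)/(-0.43644) = 2.08811

2.088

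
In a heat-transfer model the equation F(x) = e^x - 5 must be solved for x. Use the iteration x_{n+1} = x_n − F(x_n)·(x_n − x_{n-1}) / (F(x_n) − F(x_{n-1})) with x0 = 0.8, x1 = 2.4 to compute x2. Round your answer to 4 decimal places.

F(0.8) = -2.774459, F(2.4) = 6.023176
x2 = 2.400000 − 6.023176·(2.400000 − 0.800000) / (6.023176 − (-2.774459)) = 2.400000 − (9.637082)/(8.797635) = 1.304583

1.3046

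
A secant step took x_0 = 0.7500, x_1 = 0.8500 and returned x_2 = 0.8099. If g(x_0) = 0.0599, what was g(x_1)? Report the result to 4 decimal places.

The secant line through (0.7500, 0.0599) and (0.8500, g(x_1)) crosses zero at x_2 = 0.8099.
So (0.7500, 0.0599), (0.8500, g(x_1)), (0.8099, 0) are collinear:
g(x_1) = 0.0599 · (0.8500 − 0.8099) / (0.7500 − 0.8099) = 0.0599 · (0.040100)/(-0.059900) = -0.040100

-0.0401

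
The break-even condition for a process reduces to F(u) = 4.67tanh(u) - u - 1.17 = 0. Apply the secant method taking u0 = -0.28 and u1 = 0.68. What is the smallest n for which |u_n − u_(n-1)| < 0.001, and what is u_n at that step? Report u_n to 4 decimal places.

n = 5, u_n = 0.3339

F(-0.28) = -2.164467, F(0.68) = 0.912396
u2 = 0.680000 − 0.912396·(0.960000)/(3.076862) = 0.395327;  |Δ| = 0.284673
F(0.395327) = 0.190329
u3 = 0.395327 − 0.190329·(-0.284673)/(-0.722067) = 0.320290;  |Δ| = 0.075037
F(0.320290) = -0.043667
u4 = 0.320290 − (-0.043667)·(-0.075037)/(-0.233996) = 0.334293;  |Δ| = 0.014003
F(0.334293) = 0.001190
u5 = 0.334293 − 0.001190·(0.014003)/(0.044857) = 0.333922;  |Δ| = 0.000371
|u5 − u4| = 0.000371 < 0.001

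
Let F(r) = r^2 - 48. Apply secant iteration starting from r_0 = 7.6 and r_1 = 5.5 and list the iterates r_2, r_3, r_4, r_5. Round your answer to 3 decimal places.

6.855, 6.937, 6.928, 6.928

F(7.6) = 9.76000, F(5.5) = -17.75000
r_2 = 5.50000 − (-17.75000)·(5.50000 − 7.60000) / (-17.75000 − 9.76000) = 5.50000 − (37.27500)/(-27.51000) = 6.85496
F(6.85496) = -1.00950
r_3 = 6.85496 − (-1.00950)·(6.85496 − 5.50000) / (-1.00950 − (-17.75000)) = 6.85496 − (-1.36783)/(16.74050) = 6.93667
F(6.93667) = 0.11739
r_4 = 6.93667 − 0.11739·(6.93667 − 6.85496) / (0.11739 − (-1.00950)) = 6.93667 − (0.00959)/(1.12689) = 6.92816
F(6.92816) = -0.00062
r_5 = 6.92816 − (-0.00062)·(6.92816 − 6.93667) / (-0.00062 − 0.11739) = 6.92816 − (0.00001)/(-0.11801) = 6.92820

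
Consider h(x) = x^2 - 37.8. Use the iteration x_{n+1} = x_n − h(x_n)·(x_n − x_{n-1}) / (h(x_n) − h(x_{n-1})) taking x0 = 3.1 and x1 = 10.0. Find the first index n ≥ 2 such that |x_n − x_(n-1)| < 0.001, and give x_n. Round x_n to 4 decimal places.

h(3.1) = -28.190000, h(10.0) = 62.200000
x2 = 10.000000 − 62.200000·(6.900000)/(90.390000) = 5.251908;  |Δ| = 4.748092
h(5.251908) = -10.217458
x3 = 5.251908 − (-10.217458)·(-4.748092)/(-72.417458) = 5.921822;  |Δ| = 0.669913
h(5.921822) = -2.732026
x4 = 5.921822 − (-2.732026)·(0.669913)/(7.485432) = 6.166326;  |Δ| = 0.244504
h(6.166326) = 0.223579
x5 = 6.166326 − 0.223579·(0.244504)/(2.955606) = 6.147830;  |Δ| = 0.018496
h(6.147830) = -0.004180
x6 = 6.147830 − (-0.004180)·(-0.018496)/(-0.227759) = 6.148170;  |Δ| = 0.000339
|x6 − x5| = 0.000339 < 0.001

n = 6, x_n = 6.1482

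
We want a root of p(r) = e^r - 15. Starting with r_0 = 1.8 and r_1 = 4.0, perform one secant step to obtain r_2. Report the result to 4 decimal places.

p(1.8) = -8.950353, p(4.0) = 39.598150
r_2 = 4.000000 − 39.598150·(4.000000 − 1.800000) / (39.598150 − (-8.950353)) = 4.000000 − (87.115930)/(48.548503) = 2.205590

2.2056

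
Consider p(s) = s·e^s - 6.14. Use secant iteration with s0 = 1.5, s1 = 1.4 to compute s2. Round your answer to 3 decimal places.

1.444

p(1.5) = 0.58253, p(1.4) = -0.46272
s2 = 1.40000 − (-0.46272)·(1.40000 − 1.50000) / (-0.46272 − 0.58253) = 1.40000 − (0.04627)/(-1.04525) = 1.44427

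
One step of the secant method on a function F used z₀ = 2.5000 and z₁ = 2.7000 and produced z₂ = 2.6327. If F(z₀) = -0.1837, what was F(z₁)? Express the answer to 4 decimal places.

0.0932

The secant line through (2.5000, -0.1837) and (2.7000, F(z₁)) crosses zero at z₂ = 2.6327.
So (2.5000, -0.1837), (2.7000, F(z₁)), (2.6327, 0) are collinear:
F(z₁) = -0.1837 · (2.7000 − 2.6327) / (2.5000 − 2.6327) = -0.1837 · (0.067300)/(-0.132700) = 0.093165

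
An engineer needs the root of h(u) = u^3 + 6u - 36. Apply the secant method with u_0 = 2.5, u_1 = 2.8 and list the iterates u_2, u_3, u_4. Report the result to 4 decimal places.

h(2.5) = -5.375000, h(2.8) = 2.752000
u_2 = 2.800000 − 2.752000·(2.800000 − 2.500000) / (2.752000 − (-5.375000)) = 2.800000 − (0.825600)/(8.127000) = 2.698413
h(2.698413) = -0.161218
u_3 = 2.698413 − (-0.161218)·(2.698413 − 2.800000) / (-0.161218 − 2.752000) = 2.698413 − (0.016378)/(-2.913218) = 2.704035
h(2.704035) = -0.004425
u_4 = 2.704035 − (-0.004425)·(2.704035 − 2.698413) / (-0.004425 − (-0.161218)) = 2.704035 − (-0.000025)/(0.156792) = 2.704193

2.6984, 2.7040, 2.7042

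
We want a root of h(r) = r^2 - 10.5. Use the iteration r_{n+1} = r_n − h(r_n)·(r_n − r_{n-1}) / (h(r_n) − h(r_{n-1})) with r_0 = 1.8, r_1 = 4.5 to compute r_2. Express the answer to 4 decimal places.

h(1.8) = -7.260000, h(4.5) = 9.750000
r_2 = 4.500000 − 9.750000·(4.500000 − 1.800000) / (9.750000 − (-7.260000)) = 4.500000 − (26.325000)/(17.010000) = 2.952381

2.9524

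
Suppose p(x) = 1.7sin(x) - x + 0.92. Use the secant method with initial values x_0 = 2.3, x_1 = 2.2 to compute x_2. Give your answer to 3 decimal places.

2.246

p(2.3) = -0.11230, p(2.2) = 0.09444
x_2 = 2.20000 − 0.09444·(2.20000 − 2.30000) / (0.09444 − (-0.11230)) = 2.20000 − (-0.00944)/(0.20675) = 2.24568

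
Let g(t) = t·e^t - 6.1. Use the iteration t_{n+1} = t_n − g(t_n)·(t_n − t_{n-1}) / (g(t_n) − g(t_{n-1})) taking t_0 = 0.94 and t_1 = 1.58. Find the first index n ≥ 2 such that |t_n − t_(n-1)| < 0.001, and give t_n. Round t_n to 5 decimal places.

n = 5, t_n = 1.44215

g(0.94) = -3.6936175, g(1.58) = 1.5708302
t_2 = 1.5800000 − 1.5708302·(0.6400000)/(5.2644476) = 1.3890338;  |Δ| = 0.1909662
g(1.3890338) = -0.5286228
t_3 = 1.3890338 − (-0.5286228)·(-0.1909662)/(-2.0994530) = 1.4371174;  |Δ| = 0.0480835
g(1.4371174) = -0.0518247
t_4 = 1.4371174 − (-0.0518247)·(0.0480835)/(0.4767981) = 1.4423437;  |Δ| = 0.0052263
g(1.4423437) = 0.0019785
t_5 = 1.4423437 − 0.0019785·(0.0052263)/(0.0538032) = 1.4421515;  |Δ| = 0.0001922
|t_5 − t_4| = 0.0001922 < 0.001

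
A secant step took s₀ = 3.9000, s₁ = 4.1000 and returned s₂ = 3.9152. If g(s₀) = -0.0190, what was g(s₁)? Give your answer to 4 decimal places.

0.2310

The secant line through (3.9000, -0.0190) and (4.1000, g(s₁)) crosses zero at s₂ = 3.9152.
So (3.9000, -0.0190), (4.1000, g(s₁)), (3.9152, 0) are collinear:
g(s₁) = -0.0190 · (4.1000 − 3.9152) / (3.9000 − 3.9152) = -0.0190 · (0.184800)/(-0.015200) = 0.231000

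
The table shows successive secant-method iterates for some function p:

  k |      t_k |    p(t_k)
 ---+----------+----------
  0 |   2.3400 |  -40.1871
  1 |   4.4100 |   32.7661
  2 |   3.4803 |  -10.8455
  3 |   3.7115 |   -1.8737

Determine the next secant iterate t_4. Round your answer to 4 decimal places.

3.7598

t_4 = 3.7115 − (-1.8737)·(3.7115 − 3.4803) / (-1.8737 − (-10.8455))
   = 3.7115 − (-0.433199)/(8.971800) = 3.759785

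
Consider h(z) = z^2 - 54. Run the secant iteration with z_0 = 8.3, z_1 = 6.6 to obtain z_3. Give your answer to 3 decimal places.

h(8.3) = 14.89000, h(6.6) = -10.44000
z_2 = 6.60000 − (-10.44000)·(6.60000 − 8.30000) / (-10.44000 − 14.89000) = 6.60000 − (17.74800)/(-25.33000) = 7.30067
h(7.30067) = -0.70020
z_3 = 7.30067 − (-0.70020)·(7.30067 − 6.60000) / (-0.70020 − (-10.44000)) = 7.30067 − (-0.49061)/(9.73980) = 7.35104

7.351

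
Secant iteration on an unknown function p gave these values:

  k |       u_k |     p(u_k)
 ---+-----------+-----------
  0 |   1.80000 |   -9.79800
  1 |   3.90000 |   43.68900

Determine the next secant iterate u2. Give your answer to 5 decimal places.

2.18469

u2 = 3.90000 − 43.68900·(3.90000 − 1.80000) / (43.68900 − (-9.79800))
   = 3.90000 − (91.7469000)/(53.4870000) = 2.1846879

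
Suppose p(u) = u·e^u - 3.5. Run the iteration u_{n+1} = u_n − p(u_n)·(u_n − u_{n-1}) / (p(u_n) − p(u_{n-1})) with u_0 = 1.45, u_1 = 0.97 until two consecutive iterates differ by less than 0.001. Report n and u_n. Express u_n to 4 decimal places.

p(1.45) = 2.681516, p(0.97) = -0.941194
u_2 = 0.970000 − (-0.941194)·(-0.480000)/(-3.622710) = 1.094706;  |Δ| = 0.124706
p(1.094706) = -0.228687
u_3 = 1.094706 − (-0.228687)·(0.124706)/(0.712507) = 1.134731;  |Δ| = 0.040026
p(1.134731) = 0.029399
u_4 = 1.134731 − 0.029399·(0.040026)/(0.258086) = 1.130172;  |Δ| = 0.004559
p(1.130172) = -0.000773
u_5 = 1.130172 − (-0.000773)·(-0.004559)/(-0.030172) = 1.130289;  |Δ| = 0.000117
|u_5 − u_4| = 0.000117 < 0.001

n = 5, u_n = 1.1303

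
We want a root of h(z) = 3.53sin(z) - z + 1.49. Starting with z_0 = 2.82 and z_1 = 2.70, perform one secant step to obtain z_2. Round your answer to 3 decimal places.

2.770

h(2.82) = -0.21424, h(2.70) = 0.29865
z_2 = 2.70000 − 0.29865·(2.70000 − 2.82000) / (0.29865 − (-0.21424)) = 2.70000 − (-0.03584)/(0.51290) = 2.76987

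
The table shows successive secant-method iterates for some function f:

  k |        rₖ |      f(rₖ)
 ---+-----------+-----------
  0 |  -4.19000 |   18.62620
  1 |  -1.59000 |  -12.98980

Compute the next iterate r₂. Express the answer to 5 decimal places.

-2.65824

r₂ = -1.59000 − (-12.98980)·(-1.59000 − (-4.19000)) / (-12.98980 − 18.62620)
   = -1.59000 − (-33.7734800)/(-31.6160000) = -2.6582401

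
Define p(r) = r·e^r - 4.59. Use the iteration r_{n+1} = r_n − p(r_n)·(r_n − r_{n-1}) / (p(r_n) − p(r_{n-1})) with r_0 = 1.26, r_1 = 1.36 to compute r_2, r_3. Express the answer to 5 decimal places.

1.27727, 1.27827

p(1.26) = -0.1479689, p(1.36) = 0.7088229
r_2 = 1.3600000 − 0.7088229·(1.3600000 − 1.2600000) / (0.7088229 − (-0.1479689)) = 1.3600000 − (0.0708823)/(0.8567918) = 1.2772701
p(1.2772701) = -0.0086432
r_3 = 1.2772701 − (-0.0086432)·(1.2772701 − 1.3600000) / (-0.0086432 − 0.7088229) = 1.2772701 − (0.0007151)/(-0.7174661) = 1.2782668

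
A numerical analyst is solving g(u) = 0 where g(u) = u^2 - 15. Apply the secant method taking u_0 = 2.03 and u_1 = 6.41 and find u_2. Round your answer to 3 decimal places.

g(2.03) = -10.87910, g(6.41) = 26.08810
u_2 = 6.41000 − 26.08810·(6.41000 − 2.03000) / (26.08810 − (-10.87910)) = 6.41000 − (114.26588)/(36.96720) = 3.31899

3.319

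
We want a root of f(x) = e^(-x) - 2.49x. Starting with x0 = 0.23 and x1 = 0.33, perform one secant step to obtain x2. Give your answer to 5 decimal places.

f(0.23) = 0.2218336, f(0.33) = -0.1027763
x2 = 0.3300000 − (-0.1027763)·(0.3300000 − 0.2300000) / (-0.1027763 − 0.2218336) = 0.3300000 − (-0.0102776)/(-0.3246099) = 0.2983385

0.29834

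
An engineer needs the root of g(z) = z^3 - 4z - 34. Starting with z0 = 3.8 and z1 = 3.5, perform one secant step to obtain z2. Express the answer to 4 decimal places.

g(3.8) = 5.672000, g(3.5) = -5.125000
z2 = 3.500000 − (-5.125000)·(3.500000 − 3.800000) / (-5.125000 − 5.672000) = 3.500000 − (1.537500)/(-10.797000) = 3.642401

3.6424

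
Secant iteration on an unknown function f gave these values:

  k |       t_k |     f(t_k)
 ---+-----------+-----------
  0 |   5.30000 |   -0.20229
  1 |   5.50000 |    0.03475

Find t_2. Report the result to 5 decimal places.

t_2 = 5.50000 − 0.03475·(5.50000 − 5.30000) / (0.03475 − (-0.20229))
   = 5.50000 − (0.0069500)/(0.2370400) = 5.4706801

5.47068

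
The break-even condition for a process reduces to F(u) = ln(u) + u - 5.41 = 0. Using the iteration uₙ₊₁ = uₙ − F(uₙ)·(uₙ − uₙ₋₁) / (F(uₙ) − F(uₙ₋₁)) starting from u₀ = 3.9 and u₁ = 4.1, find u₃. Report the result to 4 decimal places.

4.0190

F(3.9) = -0.149023, F(4.1) = 0.100987
u₂ = 4.100000 − 0.100987·(4.100000 − 3.900000) / (0.100987 − (-0.149023)) = 4.100000 − (0.020197)/(0.250010) = 4.019214
F(4.019214) = 0.000300
u₃ = 4.019214 − 0.000300·(4.019214 − 4.100000) / (0.000300 − 0.100987) = 4.019214 − (-0.000024)/(-0.100687) = 4.018973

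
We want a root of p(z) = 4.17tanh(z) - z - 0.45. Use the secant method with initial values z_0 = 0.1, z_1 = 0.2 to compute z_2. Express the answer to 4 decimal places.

p(0.1) = -0.134384, p(0.2) = 0.173055
z_2 = 0.200000 − 0.173055·(0.200000 − 0.100000) / (0.173055 − (-0.134384)) = 0.200000 − (0.017306)/(0.307440) = 0.143711

0.1437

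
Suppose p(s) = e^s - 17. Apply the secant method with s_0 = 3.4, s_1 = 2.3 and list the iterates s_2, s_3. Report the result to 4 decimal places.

p(3.4) = 12.964100, p(2.3) = -7.025818
s_2 = 2.300000 − (-7.025818)·(2.300000 − 3.400000) / (-7.025818 − 12.964100) = 2.300000 − (7.728399)/(-19.989918) = 2.686615
p(2.686615) = -2.318108
s_3 = 2.686615 − (-2.318108)·(2.686615 − 2.300000) / (-2.318108 − (-7.025818)) = 2.686615 − (-0.896215)/(4.707709) = 2.876987

2.6866, 2.8770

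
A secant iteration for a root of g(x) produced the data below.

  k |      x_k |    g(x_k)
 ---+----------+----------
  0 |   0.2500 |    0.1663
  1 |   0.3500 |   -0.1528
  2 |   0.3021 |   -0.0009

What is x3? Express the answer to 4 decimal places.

x3 = 0.3021 − (-0.0009)·(0.3021 − 0.3500) / (-0.0009 − (-0.1528))
   = 0.3021 − (0.000043)/(0.151900) = 0.301816

0.3018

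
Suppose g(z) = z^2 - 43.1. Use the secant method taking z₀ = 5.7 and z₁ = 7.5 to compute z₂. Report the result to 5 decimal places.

6.50379

g(5.7) = -10.6100000, g(7.5) = 13.1500000
z₂ = 7.5000000 − 13.1500000·(7.5000000 − 5.7000000) / (13.1500000 − (-10.6100000)) = 7.5000000 − (23.6700000)/(23.7600000) = 6.5037879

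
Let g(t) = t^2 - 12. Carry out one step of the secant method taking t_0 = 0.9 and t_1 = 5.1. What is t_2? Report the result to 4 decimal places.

2.7650

g(0.9) = -11.190000, g(5.1) = 14.010000
t_2 = 5.100000 − 14.010000·(5.100000 − 0.900000) / (14.010000 − (-11.190000)) = 5.100000 − (58.842000)/(25.200000) = 2.765000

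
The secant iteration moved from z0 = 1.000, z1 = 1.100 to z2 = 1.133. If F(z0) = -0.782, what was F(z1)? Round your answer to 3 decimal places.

-0.194

The secant line through (1.000, -0.782) and (1.100, F(z1)) crosses zero at z2 = 1.133.
So (1.000, -0.782), (1.100, F(z1)), (1.133, 0) are collinear:
F(z1) = -0.782 · (1.100 − 1.133) / (1.000 − 1.133) = -0.782 · (-0.03300)/(-0.13300) = -0.19403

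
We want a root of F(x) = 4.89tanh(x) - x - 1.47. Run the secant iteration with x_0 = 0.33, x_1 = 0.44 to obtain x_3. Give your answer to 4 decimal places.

0.4038

F(0.33) = -0.242433, F(0.44) = 0.112721
x_2 = 0.440000 − 0.112721·(0.440000 − 0.330000) / (0.112721 − (-0.242433)) = 0.440000 − (0.012399)/(0.355155) = 0.405087
F(0.405087) = 0.004108
x_3 = 0.405087 − 0.004108·(0.405087 − 0.440000) / (0.004108 − 0.112721) = 0.405087 − (-0.000143)/(-0.108613) = 0.403767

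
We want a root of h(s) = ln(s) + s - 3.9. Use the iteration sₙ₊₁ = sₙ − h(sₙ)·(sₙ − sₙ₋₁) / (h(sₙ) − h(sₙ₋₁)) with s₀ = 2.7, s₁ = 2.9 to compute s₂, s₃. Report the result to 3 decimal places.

2.852, 2.852

h(2.7) = -0.20675, h(2.9) = 0.06471
s₂ = 2.90000 − 0.06471·(2.90000 − 2.70000) / (0.06471 − (-0.20675)) = 2.90000 − (0.01294)/(0.27146) = 2.85232
h(2.85232) = 0.00046
s₃ = 2.85232 − 0.00046·(2.85232 − 2.90000) / (0.00046 − 0.06471) = 2.85232 − (-0.00002)/(-0.06425) = 2.85198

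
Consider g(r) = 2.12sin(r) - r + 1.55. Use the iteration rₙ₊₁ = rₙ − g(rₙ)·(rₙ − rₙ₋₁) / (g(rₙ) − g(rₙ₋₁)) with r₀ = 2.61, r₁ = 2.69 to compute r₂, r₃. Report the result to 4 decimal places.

g(2.61) = 0.014643, g(2.69) = -0.214834
r₂ = 2.690000 − (-0.214834)·(2.690000 − 2.610000) / (-0.214834 − 0.014643) = 2.690000 − (-0.017187)/(-0.229476) = 2.615105
g(2.615105) = 0.000195
r₃ = 2.615105 − 0.000195·(2.615105 − 2.690000) / (0.000195 − (-0.214834)) = 2.615105 − (-0.000015)/(0.215029) = 2.615173

2.6151, 2.6152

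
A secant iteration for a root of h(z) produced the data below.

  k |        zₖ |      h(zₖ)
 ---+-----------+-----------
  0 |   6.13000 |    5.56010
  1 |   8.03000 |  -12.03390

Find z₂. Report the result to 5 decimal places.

z₂ = 8.03000 − (-12.03390)·(8.03000 − 6.13000) / (-12.03390 − 5.56010)
   = 8.03000 − (-22.8644100)/(-17.5940000) = 6.7304428

6.73044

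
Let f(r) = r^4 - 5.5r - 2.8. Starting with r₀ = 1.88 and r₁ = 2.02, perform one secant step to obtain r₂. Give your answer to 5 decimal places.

f(1.88) = -0.6480166, f(2.02) = 2.7396642
r₂ = 2.0200000 − 2.7396642·(2.0200000 − 1.8800000) / (2.7396642 − (-0.6480166)) = 2.0200000 − (0.3835530)/(3.3876808) = 1.9067801

1.90678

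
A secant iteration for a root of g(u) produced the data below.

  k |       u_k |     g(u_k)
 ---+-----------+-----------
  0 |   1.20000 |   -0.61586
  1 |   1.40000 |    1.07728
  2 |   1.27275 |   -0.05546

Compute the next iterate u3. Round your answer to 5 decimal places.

1.27898

u3 = 1.27275 − (-0.05546)·(1.27275 − 1.40000) / (-0.05546 − 1.07728)
   = 1.27275 − (0.0070573)/(-1.1327400) = 1.2789803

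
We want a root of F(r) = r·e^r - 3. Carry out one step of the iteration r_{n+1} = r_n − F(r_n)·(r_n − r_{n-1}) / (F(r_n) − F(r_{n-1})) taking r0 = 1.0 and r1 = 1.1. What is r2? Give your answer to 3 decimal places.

1.048

F(1.0) = -0.28172, F(1.1) = 0.30458
r2 = 1.10000 − 0.30458·(1.10000 − 1.00000) / (0.30458 − (-0.28172)) = 1.10000 − (0.03046)/(0.58630) = 1.04805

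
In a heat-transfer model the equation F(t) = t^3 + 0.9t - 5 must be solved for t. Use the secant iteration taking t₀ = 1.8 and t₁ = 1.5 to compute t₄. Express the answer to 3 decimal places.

F(1.8) = 2.45200, F(1.5) = -0.27500
t₂ = 1.50000 − (-0.27500)·(1.50000 − 1.80000) / (-0.27500 − 2.45200) = 1.50000 − (0.08250)/(-2.72700) = 1.53025
F(1.53025) = -0.03942
t₃ = 1.53025 − (-0.03942)·(1.53025 − 1.50000) / (-0.03942 − (-0.27500)) = 1.53025 − (-0.00119)/(0.23558) = 1.53532
F(1.53532) = 0.00082
t₄ = 1.53532 − 0.00082·(1.53532 − 1.53025) / (0.00082 − (-0.03942)) = 1.53532 − (0.00000)/(0.04023) = 1.53521

1.535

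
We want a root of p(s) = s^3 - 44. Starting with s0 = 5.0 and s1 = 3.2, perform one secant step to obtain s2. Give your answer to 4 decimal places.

p(5.0) = 81.000000, p(3.2) = -11.232000
s2 = 3.200000 − (-11.232000)·(3.200000 − 5.000000) / (-11.232000 − 81.000000) = 3.200000 − (20.217600)/(-92.232000) = 3.419204

3.4192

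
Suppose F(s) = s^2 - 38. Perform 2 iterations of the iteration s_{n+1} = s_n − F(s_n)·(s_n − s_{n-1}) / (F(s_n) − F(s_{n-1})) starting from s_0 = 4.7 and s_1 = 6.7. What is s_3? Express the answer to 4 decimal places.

F(4.7) = -15.910000, F(6.7) = 6.890000
s_2 = 6.700000 − 6.890000·(6.700000 − 4.700000) / (6.890000 − (-15.910000)) = 6.700000 − (13.780000)/(22.800000) = 6.095614
F(6.095614) = -0.843490
s_3 = 6.095614 − (-0.843490)·(6.095614 − 6.700000) / (-0.843490 − 6.890000) = 6.095614 − (0.509793)/(-7.733490) = 6.161534

6.1615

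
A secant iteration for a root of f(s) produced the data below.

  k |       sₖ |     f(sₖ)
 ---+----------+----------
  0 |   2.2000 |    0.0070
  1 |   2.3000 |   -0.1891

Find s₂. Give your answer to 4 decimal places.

2.2036

s₂ = 2.3000 − (-0.1891)·(2.3000 − 2.2000) / (-0.1891 − 0.0070)
   = 2.3000 − (-0.018910)/(-0.196100) = 2.203570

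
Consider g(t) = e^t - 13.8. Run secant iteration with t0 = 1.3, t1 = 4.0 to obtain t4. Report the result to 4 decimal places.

g(1.3) = -10.130703, g(4.0) = 40.798150
t2 = 4.000000 − 40.798150·(4.000000 − 1.300000) / (40.798150 − (-10.130703)) = 4.000000 − (110.155005)/(50.928853) = 1.837081
g(1.837081) = -7.521817
t3 = 1.837081 − (-7.521817)·(1.837081 − 4.000000) / (-7.521817 − 40.798150) = 1.837081 − (16.269084)/(-48.319967) = 2.173775
g(2.173775) = -5.008587
t4 = 2.173775 − (-5.008587)·(2.173775 − 1.837081) / (-5.008587 − (-7.521817)) = 2.173775 − (-1.686365)/(2.513230) = 2.844771

2.8448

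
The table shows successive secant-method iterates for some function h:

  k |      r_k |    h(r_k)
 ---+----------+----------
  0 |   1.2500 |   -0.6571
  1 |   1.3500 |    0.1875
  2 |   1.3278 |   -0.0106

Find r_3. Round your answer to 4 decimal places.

1.3290

r_3 = 1.3278 − (-0.0106)·(1.3278 − 1.3500) / (-0.0106 − 0.1875)
   = 1.3278 − (0.000235)/(-0.198100) = 1.328988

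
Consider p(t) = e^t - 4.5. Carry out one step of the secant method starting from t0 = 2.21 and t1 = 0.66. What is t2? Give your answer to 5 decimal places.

1.21370

p(2.21) = 4.6157164, p(0.66) = -2.5652077
t2 = 0.6600000 − (-2.5652077)·(0.6600000 − 2.2100000) / (-2.5652077 − 4.6157164) = 0.6600000 − (3.9760719)/(-7.1809241) = 1.2136992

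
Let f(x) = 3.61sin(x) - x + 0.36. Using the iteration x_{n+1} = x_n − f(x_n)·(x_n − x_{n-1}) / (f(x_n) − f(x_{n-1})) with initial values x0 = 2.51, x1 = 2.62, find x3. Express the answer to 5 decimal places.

2.50526

f(2.51) = -0.0185444, f(2.62) = -0.4612755
x2 = 2.6200000 − (-0.4612755)·(2.6200000 − 2.5100000) / (-0.4612755 − (-0.0185444)) = 2.6200000 − (-0.0507403)/(-0.4427311) = 2.5053925
f(2.5053925) = -0.0005352
x3 = 2.5053925 − (-0.0005352)·(2.5053925 − 2.6200000) / (-0.0005352 − (-0.4612755)) = 2.5053925 − (0.0000613)/(0.4607403) = 2.5052594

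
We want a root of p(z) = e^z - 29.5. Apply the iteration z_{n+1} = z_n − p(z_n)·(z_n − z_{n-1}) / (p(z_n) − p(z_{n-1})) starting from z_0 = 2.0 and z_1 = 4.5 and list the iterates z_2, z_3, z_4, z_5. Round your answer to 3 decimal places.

p(2.0) = -22.11094, p(4.5) = 60.51713
z_2 = 4.50000 − 60.51713·(4.50000 − 2.00000) / (60.51713 − (-22.11094)) = 4.50000 − (151.29283)/(82.62808) = 2.66899
p(2.66899) = -15.07461
z_3 = 2.66899 − (-15.07461)·(2.66899 − 4.50000) / (-15.07461 − 60.51713) = 2.66899 − (27.60176)/(-75.59174) = 3.03413
p(3.03413) = -8.71706
z_4 = 3.03413 − (-8.71706)·(3.03413 − 2.66899) / (-8.71706 − (-15.07461)) = 3.03413 − (-3.18297)/(6.35755) = 3.53479
p(3.53479) = 4.78789
z_5 = 3.53479 − 4.78789·(3.53479 − 3.03413) / (4.78789 − (-8.71706)) = 3.53479 − (2.39710)/(13.50495) = 3.35729

2.669, 3.034, 3.535, 3.357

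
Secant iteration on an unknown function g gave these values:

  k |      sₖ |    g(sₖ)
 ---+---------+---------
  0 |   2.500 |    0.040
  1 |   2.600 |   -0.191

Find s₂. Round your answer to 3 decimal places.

s₂ = 2.600 − (-0.191)·(2.600 − 2.500) / (-0.191 − 0.040)
   = 2.600 − (-0.01910)/(-0.23100) = 2.51732

2.517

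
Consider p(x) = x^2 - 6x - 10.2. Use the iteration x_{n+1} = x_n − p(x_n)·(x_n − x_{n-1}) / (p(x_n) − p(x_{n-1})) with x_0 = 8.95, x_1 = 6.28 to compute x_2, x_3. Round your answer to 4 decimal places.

p(8.95) = 16.202500, p(6.28) = -8.441600
x_2 = 6.280000 − (-8.441600)·(6.280000 − 8.950000) / (-8.441600 − 16.202500) = 6.280000 − (22.539072)/(-24.644100) = 7.194583
p(7.194583) = -1.605474
x_3 = 7.194583 − (-1.605474)·(7.194583 − 6.280000) / (-1.605474 − (-8.441600)) = 7.194583 − (-1.468339)/(6.836126) = 7.409374

7.1946, 7.4094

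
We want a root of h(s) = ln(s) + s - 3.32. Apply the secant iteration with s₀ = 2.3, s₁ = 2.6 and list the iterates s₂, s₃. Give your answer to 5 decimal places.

h(2.3) = -0.1870909, h(2.6) = 0.2355114
s₂ = 2.6000000 − 0.2355114·(2.6000000 − 2.3000000) / (0.2355114 − (-0.1870909)) = 2.6000000 − (0.0706534)/(0.4226023) = 2.4328134
h(2.4328134) = 0.0018618
s₃ = 2.4328134 − 0.0018618·(2.4328134 − 2.6000000) / (0.0018618 − 0.2355114) = 2.4328134 − (-0.0003113)/(-0.2336496) = 2.4314812

2.43281, 2.43148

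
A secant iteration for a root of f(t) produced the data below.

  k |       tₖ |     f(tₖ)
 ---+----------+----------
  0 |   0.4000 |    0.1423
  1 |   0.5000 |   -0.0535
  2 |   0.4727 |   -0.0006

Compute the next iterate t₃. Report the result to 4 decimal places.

t₃ = 0.4727 − (-0.0006)·(0.4727 − 0.5000) / (-0.0006 − (-0.0535))
   = 0.4727 − (0.000016)/(0.052900) = 0.472390

0.4724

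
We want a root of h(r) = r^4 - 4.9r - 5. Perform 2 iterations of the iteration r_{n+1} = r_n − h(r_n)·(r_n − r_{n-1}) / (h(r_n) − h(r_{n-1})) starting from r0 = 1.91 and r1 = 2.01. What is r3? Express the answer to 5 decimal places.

1.95375

h(1.91) = -1.0503664, h(2.01) = 1.4734080
r2 = 2.0100000 − 1.4734080·(2.0100000 − 1.9100000) / (1.4734080 − (-1.0503664)) = 2.0100000 − (0.1473408)/(2.5237744) = 1.9516189
h(1.9516189) = -0.0558515
r3 = 1.9516189 − (-0.0558515)·(1.9516189 − 2.0100000) / (-0.0558515 − 1.4734080) = 1.9516189 − (0.0032607)/(-1.5292595) = 1.9537511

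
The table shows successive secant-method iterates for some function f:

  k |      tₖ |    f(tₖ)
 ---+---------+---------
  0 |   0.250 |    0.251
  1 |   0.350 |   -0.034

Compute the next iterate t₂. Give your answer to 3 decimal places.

t₂ = 0.350 − (-0.034)·(0.350 − 0.250) / (-0.034 − 0.251)
   = 0.350 − (-0.00340)/(-0.28500) = 0.33807

0.338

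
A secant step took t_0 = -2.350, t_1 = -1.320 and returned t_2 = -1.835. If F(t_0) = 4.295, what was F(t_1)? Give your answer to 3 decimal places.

The secant line through (-2.350, 4.295) and (-1.320, F(t_1)) crosses zero at t_2 = -1.835.
So (-2.350, 4.295), (-1.320, F(t_1)), (-1.835, 0) are collinear:
F(t_1) = 4.295 · (-1.320 − (-1.835)) / (-2.350 − (-1.835)) = 4.295 · (0.51500)/(-0.51500) = -4.29500

-4.295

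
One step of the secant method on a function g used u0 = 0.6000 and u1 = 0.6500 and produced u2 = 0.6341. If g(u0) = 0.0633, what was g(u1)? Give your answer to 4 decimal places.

The secant line through (0.6000, 0.0633) and (0.6500, g(u1)) crosses zero at u2 = 0.6341.
So (0.6000, 0.0633), (0.6500, g(u1)), (0.6341, 0) are collinear:
g(u1) = 0.0633 · (0.6500 − 0.6341) / (0.6000 − 0.6341) = 0.0633 · (0.015900)/(-0.034100) = -0.029515

-0.0295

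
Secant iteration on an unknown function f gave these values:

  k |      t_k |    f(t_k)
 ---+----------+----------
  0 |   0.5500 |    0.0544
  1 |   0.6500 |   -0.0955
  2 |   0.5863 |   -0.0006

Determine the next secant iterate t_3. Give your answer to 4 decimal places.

0.5859

t_3 = 0.5863 − (-0.0006)·(0.5863 − 0.6500) / (-0.0006 − (-0.0955))
   = 0.5863 − (0.000038)/(0.094900) = 0.585897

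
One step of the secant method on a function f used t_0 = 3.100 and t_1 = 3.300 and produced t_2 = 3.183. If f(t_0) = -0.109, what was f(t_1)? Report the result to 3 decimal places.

The secant line through (3.100, -0.109) and (3.300, f(t_1)) crosses zero at t_2 = 3.183.
So (3.100, -0.109), (3.300, f(t_1)), (3.183, 0) are collinear:
f(t_1) = -0.109 · (3.300 − 3.183) / (3.100 − 3.183) = -0.109 · (0.11700)/(-0.08300) = 0.15365

0.154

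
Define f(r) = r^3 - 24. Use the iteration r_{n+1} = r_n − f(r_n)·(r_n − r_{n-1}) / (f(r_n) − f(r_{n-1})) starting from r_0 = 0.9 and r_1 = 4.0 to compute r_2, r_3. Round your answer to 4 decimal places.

2.0402, 2.5877

f(0.9) = -23.271000, f(4.0) = 40.000000
r_2 = 4.000000 − 40.000000·(4.000000 − 0.900000) / (40.000000 − (-23.271000)) = 4.000000 − (124.000000)/(63.271000) = 2.040176
f(2.040176) = -15.508134
r_3 = 2.040176 − (-15.508134)·(2.040176 − 4.000000) / (-15.508134 − 40.000000) = 2.040176 − (30.393207)/(-55.508134) = 2.587721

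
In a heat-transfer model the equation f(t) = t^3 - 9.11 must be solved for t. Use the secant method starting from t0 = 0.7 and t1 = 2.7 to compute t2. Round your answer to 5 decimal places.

f(0.7) = -8.7670000, f(2.7) = 10.5730000
t2 = 2.7000000 − 10.5730000·(2.7000000 − 0.7000000) / (10.5730000 − (-8.7670000)) = 2.7000000 − (21.1460000)/(19.3400000) = 1.6066184

1.60662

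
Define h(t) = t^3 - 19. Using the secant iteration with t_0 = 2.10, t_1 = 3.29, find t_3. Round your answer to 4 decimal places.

h(2.10) = -9.739000, h(3.29) = 16.611289
t_2 = 3.290000 − 16.611289·(3.290000 − 2.100000) / (16.611289 − (-9.739000)) = 3.290000 − (19.767434)/(26.350289) = 2.539821
h(2.539821) = -2.616401
t_3 = 2.539821 − (-2.616401)·(2.539821 − 3.290000) / (-2.616401 − 16.611289) = 2.539821 − (1.962769)/(-19.227690) = 2.641901

2.6419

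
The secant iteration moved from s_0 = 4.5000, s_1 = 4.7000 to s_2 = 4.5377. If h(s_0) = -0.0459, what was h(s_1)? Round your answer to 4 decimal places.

The secant line through (4.5000, -0.0459) and (4.7000, h(s_1)) crosses zero at s_2 = 4.5377.
So (4.5000, -0.0459), (4.7000, h(s_1)), (4.5377, 0) are collinear:
h(s_1) = -0.0459 · (4.7000 − 4.5377) / (4.5000 − 4.5377) = -0.0459 · (0.162300)/(-0.037700) = 0.197601

0.1976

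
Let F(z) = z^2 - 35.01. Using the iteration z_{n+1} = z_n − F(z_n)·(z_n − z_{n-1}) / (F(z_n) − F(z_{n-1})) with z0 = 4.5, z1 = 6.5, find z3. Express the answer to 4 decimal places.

F(4.5) = -14.760000, F(6.5) = 7.240000
z2 = 6.500000 − 7.240000·(6.500000 − 4.500000) / (7.240000 − (-14.760000)) = 6.500000 − (14.480000)/(22.000000) = 5.841818
F(5.841818) = -0.883160
z3 = 5.841818 − (-0.883160)·(5.841818 − 6.500000) / (-0.883160 − 7.240000) = 5.841818 − (0.581280)/(-8.123160) = 5.913377

5.9134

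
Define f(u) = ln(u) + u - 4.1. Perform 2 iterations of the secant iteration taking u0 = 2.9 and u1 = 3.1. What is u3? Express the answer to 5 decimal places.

3.00104

f(2.9) = -0.1352893, f(3.1) = 0.1314021
u2 = 3.1000000 − 0.1314021·(3.1000000 − 2.9000000) / (0.1314021 − (-0.1352893)) = 3.1000000 − (0.0262804)/(0.2666914) = 3.0014575
f(3.0014575) = 0.0005556
u3 = 3.0014575 − 0.0005556·(3.0014575 − 3.1000000) / (0.0005556 − 0.1314021) = 3.0014575 − (-0.0000547)/(-0.1308465) = 3.0010391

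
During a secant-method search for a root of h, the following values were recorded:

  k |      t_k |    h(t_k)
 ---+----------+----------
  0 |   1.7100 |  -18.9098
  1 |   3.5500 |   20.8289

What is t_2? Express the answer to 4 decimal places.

t_2 = 3.5500 − 20.8289·(3.5500 − 1.7100) / (20.8289 − (-18.9098))
   = 3.5500 − (38.325176)/(39.738700) = 2.585570

2.5856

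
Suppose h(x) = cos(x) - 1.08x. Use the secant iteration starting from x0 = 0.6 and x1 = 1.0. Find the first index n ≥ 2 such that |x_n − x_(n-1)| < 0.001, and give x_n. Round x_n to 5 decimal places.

h(0.6) = 0.1773356, h(1.0) = -0.5396977
x2 = 1.0000000 − (-0.5396977)·(0.4000000)/(-0.7170333) = 0.6989274;  |Δ| = 0.3010726
h(0.6989274) = 0.0106911
x3 = 0.6989274 − 0.0106911·(-0.3010726)/(0.5503888) = 0.7047756;  |Δ| = 0.0058482
h(0.7047756) = 0.0005992
x4 = 0.7047756 − 0.0005992·(0.0058482)/(-0.0100919) = 0.7051229;  |Δ| = 0.0003472
|x4 − x3| = 0.0003472 < 0.001

n = 4, x_n = 0.70512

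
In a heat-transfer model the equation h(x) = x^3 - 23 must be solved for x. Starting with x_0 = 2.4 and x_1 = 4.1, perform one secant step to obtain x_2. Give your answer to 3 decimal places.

h(2.4) = -9.17600, h(4.1) = 45.92100
x_2 = 4.10000 − 45.92100·(4.10000 − 2.40000) / (45.92100 − (-9.17600)) = 4.10000 − (78.06570)/(55.09700) = 2.68312

2.683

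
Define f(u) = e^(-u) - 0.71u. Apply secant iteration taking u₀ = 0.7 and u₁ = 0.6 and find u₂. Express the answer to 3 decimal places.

0.700

f(0.7) = -0.00041, f(0.6) = 0.12281
u₂ = 0.60000 − 0.12281·(0.60000 − 0.70000) / (0.12281 − (-0.00041)) = 0.60000 − (-0.01228)/(0.12323) = 0.69966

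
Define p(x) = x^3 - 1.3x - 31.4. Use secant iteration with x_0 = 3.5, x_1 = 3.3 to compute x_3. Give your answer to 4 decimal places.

p(3.5) = 6.925000, p(3.3) = 0.247000
x_2 = 3.300000 − 0.247000·(3.300000 − 3.500000) / (0.247000 − 6.925000) = 3.300000 − (-0.049400)/(-6.678000) = 3.292603
p(3.292603) = 0.015484
x_3 = 3.292603 − 0.015484·(3.292603 − 3.300000) / (0.015484 − 0.247000) = 3.292603 − (-0.000115)/(-0.231516) = 3.292108

3.2921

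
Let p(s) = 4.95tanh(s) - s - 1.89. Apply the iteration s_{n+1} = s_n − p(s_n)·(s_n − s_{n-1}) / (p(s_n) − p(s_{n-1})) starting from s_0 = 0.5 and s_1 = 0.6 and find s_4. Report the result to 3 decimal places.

p(0.5) = -0.10252, p(0.6) = 0.16840
s_2 = 0.60000 − 0.16840·(0.60000 − 0.50000) / (0.16840 − (-0.10252)) = 0.60000 − (0.01684)/(0.27092) = 0.53784
p(0.53784) = 0.00435
s_3 = 0.53784 − 0.00435·(0.53784 − 0.60000) / (0.00435 − 0.16840) = 0.53784 − (-0.00027)/(-0.16404) = 0.53619
p(0.53619) = -0.00020
s_4 = 0.53619 − (-0.00020)·(0.53619 − 0.53784) / (-0.00020 − 0.00435) = 0.53619 − (0.00000)/(-0.00455) = 0.53626

0.536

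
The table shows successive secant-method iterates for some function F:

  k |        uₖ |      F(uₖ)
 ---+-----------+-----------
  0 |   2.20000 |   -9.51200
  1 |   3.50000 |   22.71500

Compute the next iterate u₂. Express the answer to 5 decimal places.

2.58370

u₂ = 3.50000 − 22.71500·(3.50000 − 2.20000) / (22.71500 − (-9.51200))
   = 3.50000 − (29.5295000)/(32.2270000) = 2.5837031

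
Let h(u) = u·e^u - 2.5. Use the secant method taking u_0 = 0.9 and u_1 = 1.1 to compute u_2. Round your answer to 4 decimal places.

0.9525

h(0.9) = -0.286357, h(1.1) = 0.804583
u_2 = 1.100000 − 0.804583·(1.100000 − 0.900000) / (0.804583 − (-0.286357)) = 1.100000 − (0.160917)/(1.090940) = 0.952497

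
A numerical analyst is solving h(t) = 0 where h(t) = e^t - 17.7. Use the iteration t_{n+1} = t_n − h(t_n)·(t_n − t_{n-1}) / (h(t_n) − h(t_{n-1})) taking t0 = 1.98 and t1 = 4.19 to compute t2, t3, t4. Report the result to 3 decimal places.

2.373, 2.602, 2.951

h(1.98) = -10.45726, h(4.19) = 48.32279
t2 = 4.19000 − 48.32279·(4.19000 − 1.98000) / (48.32279 − (-10.45726)) = 4.19000 − (106.79337)/(58.78005) = 2.37317
h(2.37317) = -6.96865
t3 = 2.37317 − (-6.96865)·(2.37317 − 4.19000) / (-6.96865 − 48.32279) = 2.37317 − (12.66085)/(-55.29144) = 2.60215
h(2.60215) = -4.20723
t4 = 2.60215 − (-4.20723)·(2.60215 − 2.37317) / (-4.20723 − (-6.96865)) = 2.60215 − (-0.96339)/(2.76141) = 2.95103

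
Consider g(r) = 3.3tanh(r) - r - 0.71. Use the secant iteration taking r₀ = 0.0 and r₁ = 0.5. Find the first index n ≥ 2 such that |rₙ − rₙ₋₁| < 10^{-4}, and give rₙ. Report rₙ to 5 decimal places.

n = 5, rₙ = 0.32436

g(0.0) = -0.7100000, g(0.5) = 0.3149866
r₂ = 0.5000000 − 0.3149866·(0.5000000)/(1.0249866) = 0.3463460;  |Δ| = 0.1536540
g(0.3463460) = 0.0429863
r₃ = 0.3463460 − 0.0429863·(-0.1536540)/(-0.2720003) = 0.3220628;  |Δ| = 0.0242831
g(0.3220628) = -0.0045387
r₄ = 0.3220628 − (-0.0045387)·(-0.0242831)/(-0.0475250) = 0.3243819;  |Δ| = 0.0023191
g(0.3243819) = 0.0000482
r₅ = 0.3243819 − 0.0000482·(0.0023191)/(0.0045869) = 0.3243575;  |Δ| = 0.0000244
|r₅ − r₄| = 0.0000244 < 10^{-4}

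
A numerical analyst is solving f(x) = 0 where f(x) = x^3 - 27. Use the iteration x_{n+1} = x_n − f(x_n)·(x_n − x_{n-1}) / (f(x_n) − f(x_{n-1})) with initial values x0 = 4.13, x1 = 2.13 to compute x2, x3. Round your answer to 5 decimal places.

f(4.13) = 43.4449970, f(2.13) = -17.3364030
x2 = 2.1300000 − (-17.3364030)·(2.1300000 − 4.1300000) / (-17.3364030 − 43.4449970) = 2.1300000 − (34.6728060)/(-60.7814000) = 2.7004509
f(2.7004509) = -7.3071366
x3 = 2.7004509 − (-7.3071366)·(2.7004509 − 2.1300000) / (-7.3071366 − (-17.3364030)) = 2.7004509 − (-4.1683628)/(10.0292664) = 3.1160708

2.70045, 3.11607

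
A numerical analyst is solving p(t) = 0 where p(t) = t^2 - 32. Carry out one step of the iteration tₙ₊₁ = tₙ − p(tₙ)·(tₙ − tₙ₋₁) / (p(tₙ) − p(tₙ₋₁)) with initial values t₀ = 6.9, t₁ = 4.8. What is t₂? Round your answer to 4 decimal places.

5.5658

p(6.9) = 15.610000, p(4.8) = -8.960000
t₂ = 4.800000 − (-8.960000)·(4.800000 − 6.900000) / (-8.960000 − 15.610000) = 4.800000 − (18.816000)/(-24.570000) = 5.565812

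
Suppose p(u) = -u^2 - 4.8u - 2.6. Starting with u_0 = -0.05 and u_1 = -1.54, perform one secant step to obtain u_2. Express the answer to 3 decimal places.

-0.786

p(-0.05) = -2.36250, p(-1.54) = 2.42040
u_2 = -1.54000 − 2.42040·(-1.54000 − (-0.05000)) / (2.42040 − (-2.36250)) = -1.54000 − (-3.60640)/(4.78290) = -0.78598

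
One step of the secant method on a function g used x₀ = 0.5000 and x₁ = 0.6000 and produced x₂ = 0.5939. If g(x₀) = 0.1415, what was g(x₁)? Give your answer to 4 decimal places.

-0.0092

The secant line through (0.5000, 0.1415) and (0.6000, g(x₁)) crosses zero at x₂ = 0.5939.
So (0.5000, 0.1415), (0.6000, g(x₁)), (0.5939, 0) are collinear:
g(x₁) = 0.1415 · (0.6000 − 0.5939) / (0.5000 − 0.5939) = 0.1415 · (0.006100)/(-0.093900) = -0.009192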